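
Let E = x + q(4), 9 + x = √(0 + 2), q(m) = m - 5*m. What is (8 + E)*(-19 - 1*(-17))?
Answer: 34 - 2*√2 ≈ 31.172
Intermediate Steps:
q(m) = -4*m
x = -9 + √2 (x = -9 + √(0 + 2) = -9 + √2 ≈ -7.5858)
E = -25 + √2 (E = (-9 + √2) - 4*4 = (-9 + √2) - 16 = -25 + √2 ≈ -23.586)
(8 + E)*(-19 - 1*(-17)) = (8 + (-25 + √2))*(-19 - 1*(-17)) = (-17 + √2)*(-19 + 17) = (-17 + √2)*(-2) = 34 - 2*√2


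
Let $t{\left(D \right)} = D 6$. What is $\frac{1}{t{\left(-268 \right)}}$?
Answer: $- \frac{1}{1608} \approx -0.00062189$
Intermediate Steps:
$t{\left(D \right)} = 6 D$
$\frac{1}{t{\left(-268 \right)}} = \frac{1}{6 \left(-268\right)} = \frac{1}{-1608} = - \frac{1}{1608}$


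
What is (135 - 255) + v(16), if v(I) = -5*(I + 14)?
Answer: -270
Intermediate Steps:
v(I) = -70 - 5*I (v(I) = -5*(14 + I) = -70 - 5*I)
(135 - 255) + v(16) = (135 - 255) + (-70 - 5*16) = -120 + (-70 - 80) = -120 - 150 = -270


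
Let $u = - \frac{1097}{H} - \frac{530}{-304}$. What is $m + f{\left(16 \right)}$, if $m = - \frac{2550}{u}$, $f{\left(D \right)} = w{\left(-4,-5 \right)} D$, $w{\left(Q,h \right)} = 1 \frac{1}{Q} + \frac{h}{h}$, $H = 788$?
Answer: $- \frac{76230972}{10519} \approx -7247.0$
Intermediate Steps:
$w{\left(Q,h \right)} = 1 + \frac{1}{Q}$ ($w{\left(Q,h \right)} = \frac{1}{Q} + 1 = 1 + \frac{1}{Q}$)
$u = \frac{10519}{29944}$ ($u = - \frac{1097}{788} - \frac{530}{-304} = \left(-1097\right) \frac{1}{788} - - \frac{265}{152} = - \frac{1097}{788} + \frac{265}{152} = \frac{10519}{29944} \approx 0.35129$)
$f{\left(D \right)} = \frac{3 D}{4}$ ($f{\left(D \right)} = \frac{1 - 4}{-4} D = \left(- \frac{1}{4}\right) \left(-3\right) D = \frac{3 D}{4}$)
$m = - \frac{76357200}{10519}$ ($m = - \frac{2550}{\frac{10519}{29944}} = \left(-2550\right) \frac{29944}{10519} = - \frac{76357200}{10519} \approx -7259.0$)
$m + f{\left(16 \right)} = - \frac{76357200}{10519} + \frac{3}{4} \cdot 16 = - \frac{76357200}{10519} + 12 = - \frac{76230972}{10519}$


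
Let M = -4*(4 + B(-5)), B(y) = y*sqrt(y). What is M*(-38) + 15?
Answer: 623 - 760*I*sqrt(5) ≈ 623.0 - 1699.4*I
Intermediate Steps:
B(y) = y**(3/2)
M = -16 + 20*I*sqrt(5) (M = -4*(4 + (-5)**(3/2)) = -4*(4 - 5*I*sqrt(5)) = -16 + 20*I*sqrt(5) ≈ -16.0 + 44.721*I)
M*(-38) + 15 = (-16 + 20*I*sqrt(5))*(-38) + 15 = (608 - 760*I*sqrt(5)) + 15 = 623 - 760*I*sqrt(5)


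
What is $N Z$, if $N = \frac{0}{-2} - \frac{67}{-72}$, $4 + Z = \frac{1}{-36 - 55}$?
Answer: $- \frac{24455}{6552} \approx -3.7324$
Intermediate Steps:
$Z = - \frac{365}{91}$ ($Z = -4 + \frac{1}{-36 - 55} = -4 + \frac{1}{-91} = -4 - \frac{1}{91} = - \frac{365}{91} \approx -4.011$)
$N = \frac{67}{72}$ ($N = 0 \left(- \frac{1}{2}\right) - - \frac{67}{72} = 0 + \frac{67}{72} = \frac{67}{72} \approx 0.93056$)
$N Z = \frac{67}{72} \left(- \frac{365}{91}\right) = - \frac{24455}{6552}$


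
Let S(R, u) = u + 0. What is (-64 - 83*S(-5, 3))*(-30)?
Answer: 9390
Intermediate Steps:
S(R, u) = u
(-64 - 83*S(-5, 3))*(-30) = (-64 - 83*3)*(-30) = (-64 - 249)*(-30) = -313*(-30) = 9390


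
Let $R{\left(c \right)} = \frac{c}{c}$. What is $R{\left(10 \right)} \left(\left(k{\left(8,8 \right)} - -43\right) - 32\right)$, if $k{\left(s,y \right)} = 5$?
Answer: $16$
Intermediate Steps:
$R{\left(c \right)} = 1$
$R{\left(10 \right)} \left(\left(k{\left(8,8 \right)} - -43\right) - 32\right) = 1 \left(\left(5 - -43\right) - 32\right) = 1 \left(\left(5 + 43\right) - 32\right) = 1 \left(48 - 32\right) = 1 \cdot 16 = 16$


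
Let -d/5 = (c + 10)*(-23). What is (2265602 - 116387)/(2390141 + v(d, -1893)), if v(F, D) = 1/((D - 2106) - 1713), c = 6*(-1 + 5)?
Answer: 12276316080/13652485391 ≈ 0.89920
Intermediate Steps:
c = 24 (c = 6*4 = 24)
d = 3910 (d = -5*(24 + 10)*(-23) = -170*(-23) = -5*(-782) = 3910)
v(F, D) = 1/(-3819 + D) (v(F, D) = 1/((-2106 + D) - 1713) = 1/(-3819 + D))
(2265602 - 116387)/(2390141 + v(d, -1893)) = (2265602 - 116387)/(2390141 + 1/(-3819 - 1893)) = 2149215/(2390141 + 1/(-5712)) = 2149215/(2390141 - 1/5712) = 2149215/(13652485391/5712) = 2149215*(5712/13652485391) = 12276316080/13652485391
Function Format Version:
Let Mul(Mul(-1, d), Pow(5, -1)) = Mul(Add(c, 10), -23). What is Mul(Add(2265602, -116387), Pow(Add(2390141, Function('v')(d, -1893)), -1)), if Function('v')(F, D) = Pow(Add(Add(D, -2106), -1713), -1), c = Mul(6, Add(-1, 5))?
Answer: Rational(12276316080, 13652485391) ≈ 0.89920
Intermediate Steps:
c = 24 (c = Mul(6, 4) = 24)
d = 3910 (d = Mul(-5, Mul(Add(24, 10), -23)) = Mul(-5, Mul(34, -23)) = Mul(-5, -782) = 3910)
Function('v')(F, D) = Pow(Add(-3819, D), -1) (Function('v')(F, D) = Pow(Add(Add(-2106, D), -1713), -1) = Pow(Add(-3819, D), -1))
Mul(Add(2265602, -116387), Pow(Add(2390141, Function('v')(d, -1893)), -1)) = Mul(Add(2265602, -116387), Pow(Add(2390141, Pow(Add(-3819, -1893), -1)), -1)) = Mul(2149215, Pow(Add(2390141, Pow(-5712, -1)), -1)) = Mul(2149215, Pow(Add(2390141, Rational(-1, 5712)), -1)) = Mul(2149215, Pow(Rational(13652485391, 5712), -1)) = Mul(2149215, Rational(5712, 13652485391)) = Rational(12276316080, 13652485391)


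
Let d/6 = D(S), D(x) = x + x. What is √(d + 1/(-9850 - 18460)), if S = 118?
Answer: √1134861809290/28310 ≈ 37.630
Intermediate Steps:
D(x) = 2*x
d = 1416 (d = 6*(2*118) = 6*236 = 1416)
√(d + 1/(-9850 - 18460)) = √(1416 + 1/(-9850 - 18460)) = √(1416 + 1/(-28310)) = √(1416 - 1/28310) = √(40086959/28310) = √1134861809290/28310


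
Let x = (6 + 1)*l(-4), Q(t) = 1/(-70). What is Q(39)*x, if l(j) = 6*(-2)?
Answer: 6/5 ≈ 1.2000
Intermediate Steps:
l(j) = -12
Q(t) = -1/70
x = -84 (x = (6 + 1)*(-12) = 7*(-12) = -84)
Q(39)*x = -1/70*(-84) = 6/5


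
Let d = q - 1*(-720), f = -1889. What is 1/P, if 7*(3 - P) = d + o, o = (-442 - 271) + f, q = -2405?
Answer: 7/4308 ≈ 0.0016249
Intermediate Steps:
o = -2602 (o = (-442 - 271) - 1889 = -713 - 1889 = -2602)
d = -1685 (d = -2405 - 1*(-720) = -2405 + 720 = -1685)
P = 4308/7 (P = 3 - (-1685 - 2602)/7 = 3 - 1/7*(-4287) = 3 + 4287/7 = 4308/7 ≈ 615.43)
1/P = 1/(4308/7) = 7/4308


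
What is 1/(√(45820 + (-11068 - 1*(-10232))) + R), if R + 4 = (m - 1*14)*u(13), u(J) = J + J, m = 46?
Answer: 207/160150 - √11246/320300 ≈ 0.00096145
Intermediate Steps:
u(J) = 2*J
R = 828 (R = -4 + (46 - 1*14)*(2*13) = -4 + (46 - 14)*26 = -4 + 32*26 = -4 + 832 = 828)
1/(√(45820 + (-11068 - 1*(-10232))) + R) = 1/(√(45820 + (-11068 - 1*(-10232))) + 828) = 1/(√(45820 + (-11068 + 10232)) + 828) = 1/(√(45820 - 836) + 828) = 1/(√44984 + 828) = 1/(2*√11246 + 828) = 1/(828 + 2*√11246)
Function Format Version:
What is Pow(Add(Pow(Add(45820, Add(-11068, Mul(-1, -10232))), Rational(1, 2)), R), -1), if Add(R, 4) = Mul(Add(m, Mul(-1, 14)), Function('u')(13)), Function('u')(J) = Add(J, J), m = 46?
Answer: Add(Rational(207, 160150), Mul(Rational(-1, 320300), Pow(11246, Rational(1, 2)))) ≈ 0.00096145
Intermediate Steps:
Function('u')(J) = Mul(2, J)
R = 828 (R = Add(-4, Mul(Add(46, Mul(-1, 14)), Mul(2, 13))) = Add(-4, Mul(Add(46, -14), 26)) = Add(-4, Mul(32, 26)) = Add(-4, 832) = 828)
Pow(Add(Pow(Add(45820, Add(-11068, Mul(-1, -10232))), Rational(1, 2)), R), -1) = Pow(Add(Pow(Add(45820, Add(-11068, Mul(-1, -10232))), Rational(1, 2)), 828), -1) = Pow(Add(Pow(Add(45820, Add(-11068, 10232)), Rational(1, 2)), 828), -1) = Pow(Add(Pow(Add(45820, -836), Rational(1, 2)), 828), -1) = Pow(Add(Pow(44984, Rational(1, 2)), 828), -1) = Pow(Add(Mul(2, Pow(11246, Rational(1, 2))), 828), -1) = Pow(Add(828, Mul(2, Pow(11246, Rational(1, 2)))), -1)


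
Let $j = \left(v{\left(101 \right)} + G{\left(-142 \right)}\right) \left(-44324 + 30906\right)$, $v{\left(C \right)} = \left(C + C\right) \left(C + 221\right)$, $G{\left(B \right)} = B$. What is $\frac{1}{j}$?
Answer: $- \frac{1}{870855036} \approx -1.1483 \cdot 10^{-9}$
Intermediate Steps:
$v{\left(C \right)} = 2 C \left(221 + C\right)$
$j = -870855036$ ($j = \left(2 \cdot 101 \left(221 + 101\right) - 142\right) \left(-44324 + 30906\right) = \left(2 \cdot 101 \cdot 322 - 142\right) \left(-13418\right) = \left(65044 - 142\right) \left(-13418\right) = 64902 \left(-13418\right) = -870855036$)
$\frac{1}{j} = \frac{1}{-870855036} = - \frac{1}{870855036}$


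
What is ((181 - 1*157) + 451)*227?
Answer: 107825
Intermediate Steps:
((181 - 1*157) + 451)*227 = ((181 - 157) + 451)*227 = (24 + 451)*227 = 475*227 = 107825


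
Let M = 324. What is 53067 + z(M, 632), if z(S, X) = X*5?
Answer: 56227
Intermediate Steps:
z(S, X) = 5*X
53067 + z(M, 632) = 53067 + 5*632 = 53067 + 3160 = 56227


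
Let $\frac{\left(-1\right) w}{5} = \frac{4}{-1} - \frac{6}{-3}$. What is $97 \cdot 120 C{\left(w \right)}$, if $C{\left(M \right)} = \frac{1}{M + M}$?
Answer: $582$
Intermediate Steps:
$w = 10$ ($w = - 5 \left(\frac{4}{-1} - \frac{6}{-3}\right) = - 5 \left(4 \left(-1\right) - -2\right) = - 5 \left(-4 + 2\right) = \left(-5\right) \left(-2\right) = 10$)
$C{\left(M \right)} = \frac{1}{2 M}$
$97 \cdot 120 C{\left(w \right)} = 97 \cdot 120 \frac{1}{2 \cdot 10} = 11640 \cdot \frac{1}{2} \cdot \frac{1}{10} = 11640 \cdot \frac{1}{20} = 582$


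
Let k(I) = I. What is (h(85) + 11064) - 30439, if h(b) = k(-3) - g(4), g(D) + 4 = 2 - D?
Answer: -19372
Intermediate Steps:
g(D) = -2 - D (g(D) = -4 + (2 - D) = -2 - D)
h(b) = 3 (h(b) = -3 - (-2 - 1*4) = -3 - (-2 - 4) = -3 - 1*(-6) = -3 + 6 = 3)
(h(85) + 11064) - 30439 = (3 + 11064) - 30439 = 11067 - 30439 = -19372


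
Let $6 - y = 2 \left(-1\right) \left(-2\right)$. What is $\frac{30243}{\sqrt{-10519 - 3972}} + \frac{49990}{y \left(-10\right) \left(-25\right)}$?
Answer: $\frac{4999}{50} - \frac{30243 i \sqrt{14491}}{14491} \approx 99.98 - 251.23 i$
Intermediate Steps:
$y = 2$ ($y = 6 - 2 \left(-1\right) \left(-2\right) = 6 - \left(-2\right) \left(-2\right) = 6 - 4 = 2$)
$\frac{30243}{\sqrt{-10519 - 3972}} + \frac{49990}{y \left(-10\right) \left(-25\right)} = \frac{30243}{\sqrt{-10519 - 3972}} + \frac{49990}{2 \left(-10\right) \left(-25\right)} = \frac{30243}{\sqrt{-14491}} + \frac{49990}{\left(-20\right) \left(-25\right)} = \frac{30243}{i \sqrt{14491}} + \frac{49990}{500} = 30243 \left(- \frac{i \sqrt{14491}}{14491}\right) + 49990 \cdot \frac{1}{500} = - \frac{30243 i \sqrt{14491}}{14491} + \frac{4999}{50} = \frac{4999}{50} - \frac{30243 i \sqrt{14491}}{14491}$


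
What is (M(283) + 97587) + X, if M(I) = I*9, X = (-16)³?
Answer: 96038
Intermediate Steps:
X = -4096
M(I) = 9*I
(M(283) + 97587) + X = (9*283 + 97587) - 4096 = (2547 + 97587) - 4096 = 100134 - 4096 = 96038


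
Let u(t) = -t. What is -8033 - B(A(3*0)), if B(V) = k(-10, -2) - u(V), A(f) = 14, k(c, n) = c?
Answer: -8037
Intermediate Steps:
B(V) = -10 + V (B(V) = -10 - (-1)*V = -10 + V)
-8033 - B(A(3*0)) = -8033 - (-10 + 14) = -8033 - 1*4 = -8033 - 4 = -8037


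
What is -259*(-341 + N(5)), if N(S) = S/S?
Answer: 88060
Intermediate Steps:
N(S) = 1
-259*(-341 + N(5)) = -259*(-341 + 1) = -259*(-340) = 88060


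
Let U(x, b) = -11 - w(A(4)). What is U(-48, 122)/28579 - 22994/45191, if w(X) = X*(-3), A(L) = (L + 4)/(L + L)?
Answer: -657507054/1291513589 ≈ -0.50910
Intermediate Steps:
A(L) = (4 + L)/(2*L) (A(L) = (4 + L)/((2*L)) = (4 + L)*(1/(2*L)) = (4 + L)/(2*L))
w(X) = -3*X
U(x, b) = -8 (U(x, b) = -11 - (-3)*(1/2)*(4 + 4)/4 = -11 - (-3)*(1/2)*(1/4)*8 = -11 - (-3) = -11 - 1*(-3) = -11 + 3 = -8)
U(-48, 122)/28579 - 22994/45191 = -8/28579 - 22994/45191 = -657507054/1291513589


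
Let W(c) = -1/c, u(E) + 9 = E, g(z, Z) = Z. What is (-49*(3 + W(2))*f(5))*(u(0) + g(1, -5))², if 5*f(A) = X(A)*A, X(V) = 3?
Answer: -72030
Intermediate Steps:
u(E) = -9 + E
f(A) = 3*A/5 (f(A) = (3*A)/5 = 3*A/5)
(-49*(3 + W(2))*f(5))*(u(0) + g(1, -5))² = (-49*(3 - 1/2)*(⅗)*5)*((-9 + 0) - 5)² = (-49*(3 - 1*½)*3)*(-9 - 5)² = -49*(3 - ½)*3*(-14)² = -245*3/2*196 = -49*15/2*196 = -735/2*196 = -72030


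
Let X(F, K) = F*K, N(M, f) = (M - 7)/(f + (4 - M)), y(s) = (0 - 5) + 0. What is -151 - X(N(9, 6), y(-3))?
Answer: -141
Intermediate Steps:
y(s) = -5 (y(s) = -5 + 0 = -5)
N(M, f) = (-7 + M)/(4 + f - M)
-151 - X(N(9, 6), y(-3)) = -151 - (-7 + 9)/(4 + 6 - 1*9)*(-5) = -151 - 2/(4 + 6 - 9)*(-5) = -151 - 2/1*(-5) = -151 - 1*2*(-5) = -151 - 2*(-5) = -151 - 1*(-10) = -151 + 10 = -141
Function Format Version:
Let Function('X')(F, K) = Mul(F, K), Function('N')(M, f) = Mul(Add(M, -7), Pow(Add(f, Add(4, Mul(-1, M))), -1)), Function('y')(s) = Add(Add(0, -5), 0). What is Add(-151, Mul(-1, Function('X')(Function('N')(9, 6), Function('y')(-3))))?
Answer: -141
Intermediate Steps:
Function('y')(s) = -5 (Function('y')(s) = Add(-5, 0) = -5)
Function('N')(M, f) = Mul(Pow(Add(4, f, Mul(-1, M)), -1), Add(-7, M)) (Function('N')(M, f) = Mul(Add(-7, M), Pow(Add(4, f, Mul(-1, M)), -1)) = Mul(Pow(Add(4, f, Mul(-1, M)), -1), Add(-7, M)))
Add(-151, Mul(-1, Function('X')(Function('N')(9, 6), Function('y')(-3)))) = Add(-151, Mul(-1, Mul(Mul(Pow(Add(4, 6, Mul(-1, 9)), -1), Add(-7, 9)), -5))) = Add(-151, Mul(-1, Mul(Mul(Pow(Add(4, 6, -9), -1), 2), -5))) = Add(-151, Mul(-1, Mul(Mul(Pow(1, -1), 2), -5))) = Add(-151, Mul(-1, Mul(Mul(1, 2), -5))) = Add(-151, Mul(-1, Mul(2, -5))) = Add(-151, Mul(-1, -10)) = Add(-151, 10) = -141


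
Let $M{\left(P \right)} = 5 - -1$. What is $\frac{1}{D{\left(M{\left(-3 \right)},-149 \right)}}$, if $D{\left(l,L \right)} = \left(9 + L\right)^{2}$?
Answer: $\frac{1}{19600} \approx 5.102 \cdot 10^{-5}$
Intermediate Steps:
$M{\left(P \right)} = 6$ ($M{\left(P \right)} = 5 + 1 = 6$)
$\frac{1}{D{\left(M{\left(-3 \right)},-149 \right)}} = \frac{1}{\left(9 - 149\right)^{2}} = \frac{1}{\left(-140\right)^{2}} = \frac{1}{19600}$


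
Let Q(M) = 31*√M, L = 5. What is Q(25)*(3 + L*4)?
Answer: 3565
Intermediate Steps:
Q(25)*(3 + L*4) = (31*√25)*(3 + 5*4) = (31*5)*(3 + 20) = 155*23 = 3565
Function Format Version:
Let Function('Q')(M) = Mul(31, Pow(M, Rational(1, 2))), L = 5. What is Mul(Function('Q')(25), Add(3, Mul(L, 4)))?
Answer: 3565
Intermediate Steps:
Mul(Function('Q')(25), Add(3, Mul(L, 4))) = Mul(Mul(31, Pow(25, Rational(1, 2))), Add(3, Mul(5, 4))) = Mul(Mul(31, 5), Add(3, 20)) = Mul(155, 23) = 3565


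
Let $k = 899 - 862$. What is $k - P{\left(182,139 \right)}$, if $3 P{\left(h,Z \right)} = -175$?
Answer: $\frac{286}{3} \approx 95.333$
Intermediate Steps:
$P{\left(h,Z \right)} = - \frac{175}{3}$ ($P{\left(h,Z \right)} = \frac{1}{3} \left(-175\right) = - \frac{175}{3}$)
$k = 37$
$k - P{\left(182,139 \right)} = 37 - - \frac{175}{3} = 37 + \frac{175}{3} = \frac{286}{3}$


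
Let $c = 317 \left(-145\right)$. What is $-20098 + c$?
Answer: $-66063$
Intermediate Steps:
$c = -45965$
$-20098 + c = -20098 - 45965 = -66063$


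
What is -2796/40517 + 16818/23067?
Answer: 205639858/311535213 ≈ 0.66009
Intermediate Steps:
-2796/40517 + 16818/23067 = -2796*1/40517 + 16818*(1/23067) = -2796/40517 + 5606/7689 = 205639858/311535213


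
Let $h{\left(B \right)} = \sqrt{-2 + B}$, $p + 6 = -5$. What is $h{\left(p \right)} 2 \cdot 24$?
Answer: $48 i \sqrt{13} \approx 173.07 i$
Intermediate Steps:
$p = -11$ ($p = -6 - 5 = -11$)
$h{\left(p \right)} 2 \cdot 24 = \sqrt{-2 - 11} \cdot 2 \cdot 24 = \sqrt{-13} \cdot 2 \cdot 24 = i \sqrt{13} \cdot 2 \cdot 24 = 2 i \sqrt{13} \cdot 24 = 48 i \sqrt{13}$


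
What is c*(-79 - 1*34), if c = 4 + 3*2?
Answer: -1130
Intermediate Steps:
c = 10 (c = 4 + 6 = 10)
c*(-79 - 1*34) = 10*(-79 - 1*34) = 10*(-79 - 34) = 10*(-113) = -1130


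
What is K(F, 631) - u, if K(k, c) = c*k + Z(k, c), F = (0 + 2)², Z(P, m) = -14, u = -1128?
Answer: 3638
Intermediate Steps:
F = 4 (F = 2² = 4)
K(k, c) = -14 + c*k (K(k, c) = c*k - 14 = -14 + c*k)
K(F, 631) - u = (-14 + 631*4) - 1*(-1128) = (-14 + 2524) + 1128 = 2510 + 1128 = 3638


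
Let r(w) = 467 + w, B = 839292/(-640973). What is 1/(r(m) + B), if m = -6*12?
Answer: 640973/252345043 ≈ 0.0025401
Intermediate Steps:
B = -839292/640973 (B = 839292*(-1/640973) = -839292/640973 ≈ -1.3094)
m = -72
1/(r(m) + B) = 1/((467 - 72) - 839292/640973) = 1/(395 - 839292/640973) = 1/(252345043/640973) = 640973/252345043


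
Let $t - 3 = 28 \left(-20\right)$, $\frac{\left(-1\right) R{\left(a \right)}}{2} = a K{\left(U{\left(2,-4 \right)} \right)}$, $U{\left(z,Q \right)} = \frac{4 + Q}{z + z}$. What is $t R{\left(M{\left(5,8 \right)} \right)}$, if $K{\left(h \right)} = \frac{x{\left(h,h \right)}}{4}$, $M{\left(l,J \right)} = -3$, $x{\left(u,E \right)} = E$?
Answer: $0$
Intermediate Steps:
$U{\left(z,Q \right)} = \frac{4 + Q}{2 z}$
$K{\left(h \right)} = \frac{h}{4}$
$R{\left(a \right)} = 0$ ($R{\left(a \right)} = - 2 a \frac{\frac{1}{2} \cdot \frac{1}{2} \left(4 - 4\right)}{4} = - 2 a \frac{\frac{1}{2} \cdot \frac{1}{2} \cdot 0}{4} = - 2 a \frac{1}{4} \cdot 0 = - 2 a 0 = \left(-2\right) 0 = 0$)
$t = -557$ ($t = 3 + 28 \left(-20\right) = 3 - 560 = -557$)
$t R{\left(M{\left(5,8 \right)} \right)} = \left(-557\right) 0 = 0$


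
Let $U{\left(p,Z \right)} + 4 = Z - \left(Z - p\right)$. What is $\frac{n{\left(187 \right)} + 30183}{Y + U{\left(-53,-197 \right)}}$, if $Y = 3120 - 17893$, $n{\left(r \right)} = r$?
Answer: $- \frac{3037}{1483} \approx -2.0479$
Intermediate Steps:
$U{\left(p,Z \right)} = -4 + p$ ($U{\left(p,Z \right)} = -4 + \left(Z - \left(Z - p\right)\right) = -4 + p$)
$Y = -14773$ ($Y = 3120 - 17893 = -14773$)
$\frac{n{\left(187 \right)} + 30183}{Y + U{\left(-53,-197 \right)}} = \frac{187 + 30183}{-14773 - 57} = \frac{30370}{-14773 - 57} = \frac{30370}{-14830} = 30370 \left(- \frac{1}{14830}\right) = - \frac{3037}{1483}$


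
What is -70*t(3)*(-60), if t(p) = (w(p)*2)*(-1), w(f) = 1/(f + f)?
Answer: -1400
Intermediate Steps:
w(f) = 1/(2*f)
t(p) = -1/p (t(p) = ((1/(2*p))*2)*(-1) = -1/p)
-70*t(3)*(-60) = -(-70)/3*(-60) = -70*(-⅓)*(-60) = (70/3)*(-60) = -1400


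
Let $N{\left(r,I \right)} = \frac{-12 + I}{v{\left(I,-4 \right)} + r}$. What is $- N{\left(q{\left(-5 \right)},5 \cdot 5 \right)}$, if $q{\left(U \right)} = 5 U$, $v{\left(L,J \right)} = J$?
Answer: $\frac{13}{29} \approx 0.44828$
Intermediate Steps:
$N{\left(r,I \right)} = \frac{-12 + I}{-4 + r}$
$- N{\left(q{\left(-5 \right)},5 \cdot 5 \right)} = - \frac{-12 + 5 \cdot 5}{-4 + 5 \left(-5\right)} = - \frac{-12 + 25}{-4 - 25} = - \frac{13}{-29} = - \frac{\left(-1\right) 13}{29} = \left(-1\right) \left(- \frac{13}{29}\right) = \frac{13}{29}$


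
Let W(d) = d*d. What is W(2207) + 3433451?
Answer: 8304300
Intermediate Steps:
W(d) = d²
W(2207) + 3433451 = 2207² + 3433451 = 4870849 + 3433451 = 8304300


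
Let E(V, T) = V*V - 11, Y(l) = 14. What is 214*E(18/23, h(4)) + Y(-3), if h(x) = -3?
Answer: -1168524/529 ≈ -2208.9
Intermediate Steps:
E(V, T) = -11 + V² (E(V, T) = V² - 11 = -11 + V²)
214*E(18/23, h(4)) + Y(-3) = 214*(-11 + (18/23)²) + 14 = 214*(-11 + 324/529) + 14 = 214*(-5495/529) + 14 = -1175930/529 + 14 = -1168524/529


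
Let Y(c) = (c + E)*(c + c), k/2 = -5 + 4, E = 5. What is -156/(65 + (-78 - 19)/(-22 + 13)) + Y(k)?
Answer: -4794/341 ≈ -14.059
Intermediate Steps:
k = -2 (k = 2*(-5 + 4) = 2*(-1) = -2)
Y(c) = 2*c*(5 + c) (Y(c) = (c + 5)*(c + c) = (5 + c)*(2*c) = 2*c*(5 + c))
-156/(65 + (-78 - 19)/(-22 + 13)) + Y(k) = -156/(65 + (-78 - 19)/(-22 + 13)) + 2*(-2)*(5 - 2) = -156/(65 - 97/(-9)) + 2*(-2)*3 = -156/(65 - 97*(-⅑)) - 12 = -156/(65 + 97/9) - 12 = -156/682/9 - 12 = -156*9/682 - 12 = -702/341 - 12 = -4794/341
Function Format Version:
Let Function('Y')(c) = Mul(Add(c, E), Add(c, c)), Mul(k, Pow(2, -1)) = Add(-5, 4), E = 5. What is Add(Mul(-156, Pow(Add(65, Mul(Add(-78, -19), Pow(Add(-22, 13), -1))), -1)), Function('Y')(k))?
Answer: Rational(-4794, 341) ≈ -14.059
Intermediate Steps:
k = -2 (k = Mul(2, Add(-5, 4)) = Mul(2, -1) = -2)
Function('Y')(c) = Mul(2, c, Add(5, c)) (Function('Y')(c) = Mul(Add(c, 5), Add(c, c)) = Mul(Add(5, c), Mul(2, c)) = Mul(2, c, Add(5, c)))
Add(Mul(-156, Pow(Add(65, Mul(Add(-78, -19), Pow(Add(-22, 13), -1))), -1)), Function('Y')(k)) = Add(Mul(-156, Pow(Add(65, Mul(Add(-78, -19), Pow(Add(-22, 13), -1))), -1)), Mul(2, -2, Add(5, -2))) = Add(Mul(-156, Pow(Add(65, Mul(-97, Pow(-9, -1))), -1)), Mul(2, -2, 3)) = Add(Mul(-156, Pow(Add(65, Mul(-97, Rational(-1, 9))), -1)), -12) = Add(Mul(-156, Pow(Add(65, Rational(97, 9)), -1)), -12) = Add(Mul(-156, Pow(Rational(682, 9), -1)), -12) = Add(Mul(-156, Rational(9, 682)), -12) = Add(Rational(-702, 341), -12) = Rational(-4794, 341)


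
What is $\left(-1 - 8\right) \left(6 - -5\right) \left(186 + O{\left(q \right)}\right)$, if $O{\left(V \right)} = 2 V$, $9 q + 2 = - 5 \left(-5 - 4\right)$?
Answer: $-19360$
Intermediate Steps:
$q = \frac{43}{9}$ ($q = - \frac{2}{9} + \frac{\left(-5\right) \left(-5 - 4\right)}{9} = - \frac{2}{9} + \frac{\left(-5\right) \left(-9\right)}{9} = - \frac{2}{9} + \frac{1}{9} \cdot 45 = - \frac{2}{9} + 5 = \frac{43}{9} \approx 4.7778$)
$\left(-1 - 8\right) \left(6 - -5\right) \left(186 + O{\left(q \right)}\right) = \left(-1 - 8\right) \left(6 - -5\right) \left(186 + 2 \cdot \frac{43}{9}\right) = - 9 \left(6 + 5\right) \left(186 + \frac{86}{9}\right) = \left(-9\right) 11 \cdot \frac{1760}{9} = \left(-99\right) \frac{1760}{9} = -19360$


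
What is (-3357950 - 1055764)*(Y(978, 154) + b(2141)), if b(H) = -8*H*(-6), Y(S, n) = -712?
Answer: -450445995984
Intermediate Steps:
b(H) = 48*H
(-3357950 - 1055764)*(Y(978, 154) + b(2141)) = (-3357950 - 1055764)*(-712 + 48*2141) = -4413714*(-712 + 102768) = -4413714*102056 = -450445995984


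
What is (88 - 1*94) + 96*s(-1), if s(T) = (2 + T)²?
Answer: 90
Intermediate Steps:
(88 - 1*94) + 96*s(-1) = (88 - 1*94) + 96*(2 - 1)² = (88 - 94) + 96*1² = -6 + 96*1 = -6 + 96 = 90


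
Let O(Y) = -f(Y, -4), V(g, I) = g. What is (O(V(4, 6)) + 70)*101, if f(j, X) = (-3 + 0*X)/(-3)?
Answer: 6969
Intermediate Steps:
f(j, X) = 1 (f(j, X) = (-3 + 0)*(-⅓) = -3*(-⅓) = 1)
O(Y) = -1 (O(Y) = -1*1 = -1)
(O(V(4, 6)) + 70)*101 = (-1 + 70)*101 = 69*101 = 6969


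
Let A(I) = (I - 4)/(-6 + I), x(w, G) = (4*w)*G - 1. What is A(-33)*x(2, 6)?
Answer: 1739/39 ≈ 44.590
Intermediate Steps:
x(w, G) = -1 + 4*G*w (x(w, G) = 4*G*w - 1 = -1 + 4*G*w)
A(I) = (-4 + I)/(-6 + I)
A(-33)*x(2, 6) = ((-4 - 33)/(-6 - 33))*(-1 + 4*6*2) = (-37/(-39))*(-1 + 48) = -1/39*(-37)*47 = (37/39)*47 = 1739/39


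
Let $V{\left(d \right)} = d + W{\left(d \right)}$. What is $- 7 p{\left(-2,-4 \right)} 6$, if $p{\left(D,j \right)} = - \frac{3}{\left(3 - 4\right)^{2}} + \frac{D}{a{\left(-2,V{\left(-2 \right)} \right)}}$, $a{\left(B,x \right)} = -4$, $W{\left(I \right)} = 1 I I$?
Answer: $105$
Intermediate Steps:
$W{\left(I \right)} = I^{2}$ ($W{\left(I \right)} = I I = I^{2}$)
$V{\left(d \right)} = d + d^{2}$
$p{\left(D,j \right)} = -3 - \frac{D}{4}$ ($p{\left(D,j \right)} = - \frac{3}{\left(3 - 4\right)^{2}} + \frac{D}{-4} = - \frac{3}{\left(-1\right)^{2}} + D \left(- \frac{1}{4}\right) = - \frac{3}{1} - \frac{D}{4} = \left(-3\right) 1 - \frac{D}{4} = -3 - \frac{D}{4}$)
$- 7 p{\left(-2,-4 \right)} 6 = - 7 \left(-3 - - \frac{1}{2}\right) 6 = - 7 \left(-3 + \frac{1}{2}\right) 6 = \left(-7\right) \left(- \frac{5}{2}\right) 6 = \frac{35}{2} \cdot 6 = 105$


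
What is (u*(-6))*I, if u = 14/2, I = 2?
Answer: -84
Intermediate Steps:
u = 7 (u = 14*(½) = 7)
(u*(-6))*I = (7*(-6))*2 = -42*2 = -84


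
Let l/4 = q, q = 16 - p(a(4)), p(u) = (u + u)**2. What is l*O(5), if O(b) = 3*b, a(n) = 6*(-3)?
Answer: -76800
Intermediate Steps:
a(n) = -18
p(u) = 4*u**2 (p(u) = (2*u)**2 = 4*u**2)
q = -1280 (q = 16 - 4*(-18)**2 = 16 - 4*324 = 16 - 1*1296 = 16 - 1296 = -1280)
l = -5120 (l = 4*(-1280) = -5120)
l*O(5) = -15360*5 = -5120*15 = -76800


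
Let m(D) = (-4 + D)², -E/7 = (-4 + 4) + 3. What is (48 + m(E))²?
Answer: 452929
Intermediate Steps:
E = -21 (E = -7*((-4 + 4) + 3) = -7*(0 + 3) = -7*3 = -21)
(48 + m(E))² = (48 + (-4 - 21)²)² = (48 + (-25)²)² = (48 + 625)² = 673² = 452929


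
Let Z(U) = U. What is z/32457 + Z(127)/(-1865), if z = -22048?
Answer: -45241559/60532305 ≈ -0.74740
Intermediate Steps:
z/32457 + Z(127)/(-1865) = -22048/32457 + 127/(-1865) = -22048*1/32457 + 127*(-1/1865) = -22048/32457 - 127/1865 = -45241559/60532305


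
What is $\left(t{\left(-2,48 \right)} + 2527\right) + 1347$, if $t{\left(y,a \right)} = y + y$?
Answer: $3870$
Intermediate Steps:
$t{\left(y,a \right)} = 2 y$
$\left(t{\left(-2,48 \right)} + 2527\right) + 1347 = \left(2 \left(-2\right) + 2527\right) + 1347 = \left(-4 + 2527\right) + 1347 = 2523 + 1347 = 3870$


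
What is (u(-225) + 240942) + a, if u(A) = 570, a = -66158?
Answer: 175354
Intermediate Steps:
(u(-225) + 240942) + a = (570 + 240942) - 66158 = 241512 - 66158 = 175354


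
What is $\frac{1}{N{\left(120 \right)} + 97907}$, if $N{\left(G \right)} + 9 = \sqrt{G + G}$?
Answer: $\frac{48949}{4792009082} - \frac{\sqrt{15}}{2396004541} \approx 1.0213 \cdot 10^{-5}$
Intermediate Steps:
$N{\left(G \right)} = -9 + \sqrt{2} \sqrt{G}$ ($N{\left(G \right)} = -9 + \sqrt{G + G} = -9 + \sqrt{2 G} = -9 + \sqrt{2} \sqrt{G}$)
$\frac{1}{N{\left(120 \right)} + 97907} = \frac{1}{\left(-9 + \sqrt{2} \sqrt{120}\right) + 97907} = \frac{1}{\left(-9 + \sqrt{2} \cdot 2 \sqrt{30}\right) + 97907} = \frac{1}{\left(-9 + 4 \sqrt{15}\right) + 97907} = \frac{1}{97898 + 4 \sqrt{15}}$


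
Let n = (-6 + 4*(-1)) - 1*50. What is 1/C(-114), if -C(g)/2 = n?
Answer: 1/120 ≈ 0.0083333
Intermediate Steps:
n = -60 (n = (-6 - 4) - 50 = -10 - 50 = -60)
C(g) = 120 (C(g) = -2*(-60) = 120)
1/C(-114) = 1/120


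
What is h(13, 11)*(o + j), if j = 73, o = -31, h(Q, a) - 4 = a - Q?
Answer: 84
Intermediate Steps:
h(Q, a) = 4 + a - Q (h(Q, a) = 4 + (a - Q) = 4 + a - Q)
h(13, 11)*(o + j) = (4 + 11 - 1*13)*(-31 + 73) = (4 + 11 - 13)*42 = 2*42 = 84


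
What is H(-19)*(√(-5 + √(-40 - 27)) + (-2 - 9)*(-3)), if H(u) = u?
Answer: -627 - 19*√(-5 + I*√67) ≈ -655.79 - 51.32*I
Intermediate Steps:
H(-19)*(√(-5 + √(-40 - 27)) + (-2 - 9)*(-3)) = -19*(√(-5 + √(-40 - 27)) + (-2 - 9)*(-3)) = -19*(√(-5 + √(-67)) - 11*(-3)) = -19*(√(-5 + I*√67) + 33) = -19*(33 + √(-5 + I*√67)) = -627 - 19*√(-5 + I*√67)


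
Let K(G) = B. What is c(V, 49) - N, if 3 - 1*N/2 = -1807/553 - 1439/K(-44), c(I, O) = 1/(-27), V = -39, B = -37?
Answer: 36025889/552447 ≈ 65.211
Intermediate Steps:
c(I, O) = -1/27
K(G) = -37
N = -1335050/20461 (N = 6 - 2*(-1807/553 - 1439/(-37)) = 6 - 2*(-1807*1/553 - 1439*(-1/37)) = 6 - 2*(-1807/553 + 1439/37) = 6 - 2*728908/20461 = 6 - 1457816/20461 = -1335050/20461 ≈ -65.249)
c(V, 49) - N = -1/27 - 1*(-1335050/20461) = -1/27 + 1335050/20461 = 36025889/552447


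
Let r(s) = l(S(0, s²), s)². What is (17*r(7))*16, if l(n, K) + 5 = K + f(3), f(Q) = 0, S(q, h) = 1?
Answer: 1088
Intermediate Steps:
l(n, K) = -5 + K (l(n, K) = -5 + (K + 0) = -5 + K)
r(s) = (-5 + s)²
(17*r(7))*16 = (17*(-5 + 7)²)*16 = (17*2²)*16 = (17*4)*16 = 68*16 = 1088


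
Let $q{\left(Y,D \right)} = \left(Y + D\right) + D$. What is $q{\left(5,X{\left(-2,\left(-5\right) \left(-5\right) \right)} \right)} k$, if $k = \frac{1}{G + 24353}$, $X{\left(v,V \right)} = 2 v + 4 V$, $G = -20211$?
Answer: $\frac{197}{4142} \approx 0.047562$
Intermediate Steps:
$q{\left(Y,D \right)} = Y + 2 D$ ($q{\left(Y,D \right)} = \left(D + Y\right) + D = Y + 2 D$)
$k = \frac{1}{4142}$ ($k = \frac{1}{-20211 + 24353} = \frac{1}{4142} \approx 0.00024143$)
$q{\left(5,X{\left(-2,\left(-5\right) \left(-5\right) \right)} \right)} k = \left(5 + 2 \left(2 \left(-2\right) + 4 \left(\left(-5\right) \left(-5\right)\right)\right)\right) \frac{1}{4142} = \left(5 + 2 \left(-4 + 4 \cdot 25\right)\right) \frac{1}{4142} = \left(5 + 2 \left(-4 + 100\right)\right) \frac{1}{4142} = \left(5 + 2 \cdot 96\right) \frac{1}{4142} = \left(5 + 192\right) \frac{1}{4142} = 197 \cdot \frac{1}{4142} = \frac{197}{4142}$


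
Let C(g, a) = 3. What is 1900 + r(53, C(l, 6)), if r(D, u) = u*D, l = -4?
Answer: 2059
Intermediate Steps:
r(D, u) = D*u
1900 + r(53, C(l, 6)) = 1900 + 53*3 = 1900 + 159 = 2059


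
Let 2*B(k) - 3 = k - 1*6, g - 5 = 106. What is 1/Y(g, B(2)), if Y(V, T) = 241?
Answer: 1/241 ≈ 0.0041494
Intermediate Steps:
g = 111 (g = 5 + 106 = 111)
B(k) = -3/2 + k/2 (B(k) = 3/2 + (k - 1*6)/2 = 3/2 + (k - 6)/2 = 3/2 + (-6 + k)/2 = 3/2 + (-3 + k/2) = -3/2 + k/2)
1/Y(g, B(2)) = 1/241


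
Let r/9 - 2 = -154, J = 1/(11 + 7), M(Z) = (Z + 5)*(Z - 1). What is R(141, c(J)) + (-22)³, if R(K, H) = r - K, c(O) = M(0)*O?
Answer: -12157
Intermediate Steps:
M(Z) = (-1 + Z)*(5 + Z) (M(Z) = (5 + Z)*(-1 + Z) = (-1 + Z)*(5 + Z))
J = 1/18 ≈ 0.055556
r = -1368 (r = 18 + 9*(-154) = 18 - 1386 = -1368)
c(O) = -5*O (c(O) = (-5 + 0² + 4*0)*O = (-5 + 0 + 0)*O = -5*O)
R(K, H) = -1368 - K
R(141, c(J)) + (-22)³ = (-1368 - 1*141) + (-22)³ = (-1368 - 141) - 10648 = -1509 - 10648 = -12157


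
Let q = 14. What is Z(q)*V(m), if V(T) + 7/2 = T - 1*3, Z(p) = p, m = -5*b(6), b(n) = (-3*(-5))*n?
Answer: -6391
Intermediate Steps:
b(n) = 15*n
m = -450 (m = -75*6 = -5*90 = -450)
V(T) = -13/2 + T (V(T) = -7/2 + (T - 1*3) = -7/2 + (T - 3) = -7/2 + (-3 + T) = -13/2 + T)
Z(q)*V(m) = 14*(-13/2 - 450) = 14*(-913/2) = -6391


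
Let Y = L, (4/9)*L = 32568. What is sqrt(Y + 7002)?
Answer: 6*sqrt(2230) ≈ 283.34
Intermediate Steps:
L = 73278 (L = (9/4)*32568 = 73278)
Y = 73278
sqrt(Y + 7002) = sqrt(73278 + 7002) = sqrt(80280) = 6*sqrt(2230)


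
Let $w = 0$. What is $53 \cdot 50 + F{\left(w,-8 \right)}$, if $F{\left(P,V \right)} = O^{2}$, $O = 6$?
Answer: $2686$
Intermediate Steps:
$F{\left(P,V \right)} = 36$ ($F{\left(P,V \right)} = 6^{2} = 36$)
$53 \cdot 50 + F{\left(w,-8 \right)} = 53 \cdot 50 + 36 = 2650 + 36 = 2686$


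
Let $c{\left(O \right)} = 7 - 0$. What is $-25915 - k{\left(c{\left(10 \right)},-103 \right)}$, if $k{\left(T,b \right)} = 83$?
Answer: $-25998$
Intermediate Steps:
$c{\left(O \right)} = 7$ ($c{\left(O \right)} = 7 + 0 = 7$)
$-25915 - k{\left(c{\left(10 \right)},-103 \right)} = -25915 - 83 = -25998$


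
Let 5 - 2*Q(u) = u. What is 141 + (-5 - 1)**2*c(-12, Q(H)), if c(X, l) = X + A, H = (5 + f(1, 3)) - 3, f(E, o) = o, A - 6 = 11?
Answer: 321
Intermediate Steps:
A = 17 (A = 6 + 11 = 17)
H = 5 (H = (5 + 3) - 3 = 8 - 3 = 5)
Q(u) = 5/2 - u/2
c(X, l) = 17 + X (c(X, l) = X + 17 = 17 + X)
141 + (-5 - 1)**2*c(-12, Q(H)) = 141 + (-5 - 1)**2*(17 - 12) = 141 + (-6)**2*5 = 141 + 36*5 = 141 + 180 = 321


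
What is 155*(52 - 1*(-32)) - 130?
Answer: 12890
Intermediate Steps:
155*(52 - 1*(-32)) - 130 = 155*(52 + 32) - 130 = 155*84 - 130 = 13020 - 130 = 12890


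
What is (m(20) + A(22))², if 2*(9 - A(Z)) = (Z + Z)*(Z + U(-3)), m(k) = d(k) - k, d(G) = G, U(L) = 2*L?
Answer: 117649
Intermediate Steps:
m(k) = 0 (m(k) = k - k = 0)
A(Z) = 9 - Z*(-6 + Z) (A(Z) = 9 - (Z + Z)*(Z + 2*(-3))/2 = 9 - 2*Z*(Z - 6)/2 = 9 - 2*Z*(-6 + Z)/2 = 9 - Z*(-6 + Z))
(m(20) + A(22))² = (0 + (9 - 1*22² + 6*22))² = (0 + (9 - 1*484 + 132))² = (0 + (9 - 484 + 132))² = (0 - 343)² = (-343)² = 117649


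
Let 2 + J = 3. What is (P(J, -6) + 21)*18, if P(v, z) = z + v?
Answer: 288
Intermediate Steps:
J = 1 (J = -2 + 3 = 1)
P(v, z) = v + z
(P(J, -6) + 21)*18 = ((1 - 6) + 21)*18 = (-5 + 21)*18 = 16*18 = 288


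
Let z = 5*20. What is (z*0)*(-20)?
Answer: 0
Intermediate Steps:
z = 100
(z*0)*(-20) = (100*0)*(-20) = 0*(-20) = 0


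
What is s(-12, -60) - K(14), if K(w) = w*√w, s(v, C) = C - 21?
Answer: -81 - 14*√14 ≈ -133.38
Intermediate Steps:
s(v, C) = -21 + C
K(w) = w^(3/2)
s(-12, -60) - K(14) = (-21 - 60) - 14^(3/2) = -81 - 14*√14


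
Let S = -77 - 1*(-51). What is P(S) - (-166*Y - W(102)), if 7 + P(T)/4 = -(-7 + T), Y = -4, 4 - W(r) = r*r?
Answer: -10960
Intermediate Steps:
W(r) = 4 - r² (W(r) = 4 - r*r = 4 - r²)
S = -26 (S = -77 + 51 = -26)
P(T) = -4*T (P(T) = -28 + 4*(-(-7 + T)) = -28 + 4*(7 - T) = -28 + (28 - 4*T) = -4*T)
P(S) - (-166*Y - W(102)) = -4*(-26) - (-166*(-4) - (4 - 1*102²)) = 104 - (664 - (4 - 1*10404)) = 104 - (664 - (4 - 10404)) = 104 - (664 - 1*(-10400)) = 104 - (664 + 10400) = 104 - 1*11064 = 104 - 11064 = -10960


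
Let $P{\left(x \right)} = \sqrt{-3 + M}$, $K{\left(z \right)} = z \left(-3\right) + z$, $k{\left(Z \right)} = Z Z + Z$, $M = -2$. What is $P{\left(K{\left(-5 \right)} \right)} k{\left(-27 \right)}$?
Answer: $702 i \sqrt{5} \approx 1569.7 i$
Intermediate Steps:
$k{\left(Z \right)} = Z + Z^{2}$ ($k{\left(Z \right)} = Z^{2} + Z = Z + Z^{2}$)
$K{\left(z \right)} = - 2 z$ ($K{\left(z \right)} = - 3 z + z = - 2 z$)
$P{\left(x \right)} = i \sqrt{5}$ ($P{\left(x \right)} = \sqrt{-3 - 2} = \sqrt{-5} = i \sqrt{5}$)
$P{\left(K{\left(-5 \right)} \right)} k{\left(-27 \right)} = i \sqrt{5} \left(- 27 \left(1 - 27\right)\right) = i \sqrt{5} \left(\left(-27\right) \left(-26\right)\right) = i \sqrt{5} \cdot 702 = 702 i \sqrt{5}$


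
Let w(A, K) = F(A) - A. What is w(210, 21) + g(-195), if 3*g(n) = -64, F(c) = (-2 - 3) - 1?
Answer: -712/3 ≈ -237.33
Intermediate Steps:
F(c) = -6 (F(c) = -5 - 1 = -6)
w(A, K) = -6 - A
g(n) = -64/3 (g(n) = (⅓)*(-64) = -64/3)
w(210, 21) + g(-195) = (-6 - 1*210) - 64/3 = (-6 - 210) - 64/3 = -216 - 64/3 = -712/3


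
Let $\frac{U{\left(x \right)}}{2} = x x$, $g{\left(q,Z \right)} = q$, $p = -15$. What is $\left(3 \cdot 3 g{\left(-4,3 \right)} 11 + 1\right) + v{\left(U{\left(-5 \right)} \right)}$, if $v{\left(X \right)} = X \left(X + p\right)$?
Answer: $1355$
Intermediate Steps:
$U{\left(x \right)} = 2 x^{2}$ ($U{\left(x \right)} = 2 x x = 2 x^{2}$)
$v{\left(X \right)} = X \left(-15 + X\right)$ ($v{\left(X \right)} = X \left(X - 15\right) = X \left(-15 + X\right)$)
$\left(3 \cdot 3 g{\left(-4,3 \right)} 11 + 1\right) + v{\left(U{\left(-5 \right)} \right)} = \left(3 \cdot 3 \left(-4\right) 11 + 1\right) + 2 \left(-5\right)^{2} \left(-15 + 2 \left(-5\right)^{2}\right) = \left(9 \left(-4\right) 11 + 1\right) + 2 \cdot 25 \left(-15 + 2 \cdot 25\right) = \left(\left(-36\right) 11 + 1\right) + 50 \left(-15 + 50\right) = \left(-396 + 1\right) + 50 \cdot 35 = -395 + 1750 = 1355$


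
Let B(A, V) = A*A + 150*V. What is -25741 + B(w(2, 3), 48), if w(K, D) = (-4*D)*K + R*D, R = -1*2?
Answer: -17641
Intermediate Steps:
R = -2
w(K, D) = -2*D - 4*D*K (w(K, D) = (-4*D)*K - 2*D = -4*D*K - 2*D = -2*D - 4*D*K)
B(A, V) = A² + 150*V
-25741 + B(w(2, 3), 48) = -25741 + ((-2*3*(1 + 2*2))² + 150*48) = -25741 + ((-2*3*(1 + 4))² + 7200) = -25741 + ((-2*3*5)² + 7200) = -25741 + ((-30)² + 7200) = -25741 + (900 + 7200) = -25741 + 8100 = -17641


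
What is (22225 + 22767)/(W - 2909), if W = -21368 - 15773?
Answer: -22496/20025 ≈ -1.1234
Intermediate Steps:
W = -37141
(22225 + 22767)/(W - 2909) = (22225 + 22767)/(-37141 - 2909) = 44992/(-40050) = 44992*(-1/40050) = -22496/20025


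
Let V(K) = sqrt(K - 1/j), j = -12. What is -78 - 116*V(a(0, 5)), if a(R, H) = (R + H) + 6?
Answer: -78 - 58*sqrt(399)/3 ≈ -464.18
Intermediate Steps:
a(R, H) = 6 + H + R (a(R, H) = (H + R) + 6 = 6 + H + R)
V(K) = sqrt(1/12 + K) (V(K) = sqrt(K - 1/(-12)) = sqrt(K - 1*(-1/12)) = sqrt(K + 1/12) = sqrt(1/12 + K))
-78 - 116*V(a(0, 5)) = -78 - 58*sqrt(3 + 36*(6 + 5 + 0))/3 = -78 - 58*sqrt(3 + 36*11)/3 = -78 - 58*sqrt(3 + 396)/3 = -78 - 58*sqrt(399)/3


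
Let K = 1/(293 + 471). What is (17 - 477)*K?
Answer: -115/191 ≈ -0.60209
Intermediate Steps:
K = 1/764 ≈ 0.0013089
(17 - 477)*K = (17 - 477)*(1/764) = -460*1/764 = -115/191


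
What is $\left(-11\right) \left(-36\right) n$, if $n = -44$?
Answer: $-17424$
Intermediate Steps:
$\left(-11\right) \left(-36\right) n = \left(-11\right) \left(-36\right) \left(-44\right) = 396 \left(-44\right) = -17424$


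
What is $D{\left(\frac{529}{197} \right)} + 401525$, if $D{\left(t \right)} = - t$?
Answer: $\frac{79099896}{197} \approx 4.0152 \cdot 10^{5}$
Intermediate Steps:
$D{\left(\frac{529}{197} \right)} + 401525 = - \frac{529}{197} + 401525 = \frac{79099896}{197}$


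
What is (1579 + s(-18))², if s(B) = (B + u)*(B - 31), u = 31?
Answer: 887364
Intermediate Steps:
s(B) = (-31 + B)*(31 + B) (s(B) = (B + 31)*(B - 31) = (31 + B)*(-31 + B) = (-31 + B)*(31 + B))
(1579 + s(-18))² = (1579 + (-961 + (-18)²))² = (1579 + (-961 + 324))² = (1579 - 637)² = 942² = 887364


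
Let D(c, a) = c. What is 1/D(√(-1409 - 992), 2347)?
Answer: -I/49 ≈ -0.020408*I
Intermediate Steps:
1/D(√(-1409 - 992), 2347) = 1/(√(-1409 - 992)) = 1/(√(-2401)) = 1/(49*I) = -I/49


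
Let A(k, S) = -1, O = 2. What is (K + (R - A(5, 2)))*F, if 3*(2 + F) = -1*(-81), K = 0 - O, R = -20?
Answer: -525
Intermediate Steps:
K = -2 (K = 0 - 1*2 = 0 - 2 = -2)
F = 25 (F = -2 + (-1*(-81))/3 = -2 + (⅓)*81 = -2 + 27 = 25)
(K + (R - A(5, 2)))*F = (-2 + (-20 - 1*(-1)))*25 = (-2 + (-20 + 1))*25 = (-2 - 19)*25 = -21*25 = -525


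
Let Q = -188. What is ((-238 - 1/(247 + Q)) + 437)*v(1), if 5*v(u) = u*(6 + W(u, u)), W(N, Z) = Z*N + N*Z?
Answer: 18784/59 ≈ 318.37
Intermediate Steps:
W(N, Z) = 2*N*Z (W(N, Z) = N*Z + N*Z = 2*N*Z)
v(u) = u*(6 + 2*u²)/5 (v(u) = (u*(6 + 2*u*u))/5 = (u*(6 + 2*u²))/5 = u*(6 + 2*u²)/5)
((-238 - 1/(247 + Q)) + 437)*v(1) = ((-238 - 1/(247 - 188)) + 437)*((⅖)*1*(3 + 1²)) = ((-238 - 1/59) + 437)*((⅖)*1*(3 + 1)) = ((-238 - 1*1/59) + 437)*((⅖)*1*4) = ((-238 - 1/59) + 437)*(8/5) = (-14043/59 + 437)*(8/5) = (11740/59)*(8/5) = 18784/59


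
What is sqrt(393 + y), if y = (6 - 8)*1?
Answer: sqrt(391) ≈ 19.774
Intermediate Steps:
y = -2 (y = -2*1 = -2)
sqrt(393 + y) = sqrt(393 - 2) = sqrt(391)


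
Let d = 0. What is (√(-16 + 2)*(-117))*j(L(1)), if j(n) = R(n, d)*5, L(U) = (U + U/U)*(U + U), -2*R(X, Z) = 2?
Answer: 585*I*√14 ≈ 2188.9*I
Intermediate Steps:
R(X, Z) = -1 (R(X, Z) = -½*2 = -1)
L(U) = 2*U*(1 + U) (L(U) = (U + 1)*(2*U) = (1 + U)*(2*U) = 2*U*(1 + U))
j(n) = -5 (j(n) = -1*5 = -5)
(√(-16 + 2)*(-117))*j(L(1)) = (√(-16 + 2)*(-117))*(-5) = (√(-14)*(-117))*(-5) = ((I*√14)*(-117))*(-5) = -117*I*√14*(-5) = 585*I*√14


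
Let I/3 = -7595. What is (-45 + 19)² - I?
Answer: 23461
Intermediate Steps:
I = -22785 (I = 3*(-7595) = -22785)
(-45 + 19)² - I = (-45 + 19)² - 1*(-22785) = (-26)² + 22785 = 676 + 22785 = 23461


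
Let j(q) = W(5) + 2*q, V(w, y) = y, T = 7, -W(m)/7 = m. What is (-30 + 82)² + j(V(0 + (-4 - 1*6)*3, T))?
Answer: 2683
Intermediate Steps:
W(m) = -7*m
j(q) = -35 + 2*q (j(q) = -7*5 + 2*q = -35 + 2*q)
(-30 + 82)² + j(V(0 + (-4 - 1*6)*3, T)) = (-30 + 82)² + (-35 + 2*7) = 52² + (-35 + 14) = 2704 - 21 = 2683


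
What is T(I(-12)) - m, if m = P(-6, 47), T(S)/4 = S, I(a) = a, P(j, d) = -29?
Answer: -19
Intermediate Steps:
T(S) = 4*S
m = -29
T(I(-12)) - m = 4*(-12) - 1*(-29) = -48 + 29 = -19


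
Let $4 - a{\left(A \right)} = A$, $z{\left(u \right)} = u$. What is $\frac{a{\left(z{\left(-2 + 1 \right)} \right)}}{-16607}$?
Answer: $- \frac{5}{16607} \approx -0.00030108$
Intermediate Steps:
$a{\left(A \right)} = 4 - A$
$\frac{a{\left(z{\left(-2 + 1 \right)} \right)}}{-16607} = \frac{4 - \left(-2 + 1\right)}{-16607} = \left(4 - -1\right) \left(- \frac{1}{16607}\right) = \left(4 + 1\right) \left(- \frac{1}{16607}\right) = 5 \left(- \frac{1}{16607}\right) = - \frac{5}{16607}$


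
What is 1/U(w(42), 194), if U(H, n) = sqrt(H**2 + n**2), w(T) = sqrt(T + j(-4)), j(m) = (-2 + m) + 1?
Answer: sqrt(37673)/37673 ≈ 0.0051521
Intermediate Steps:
j(m) = -1 + m
w(T) = sqrt(-5 + T) (w(T) = sqrt(T + (-1 - 4)) = sqrt(T - 5) = sqrt(-5 + T))
1/U(w(42), 194) = 1/(sqrt((sqrt(-5 + 42))**2 + 194**2)) = 1/(sqrt((sqrt(37))**2 + 37636)) = 1/(sqrt(37 + 37636)) = 1/(sqrt(37673)) = sqrt(37673)/37673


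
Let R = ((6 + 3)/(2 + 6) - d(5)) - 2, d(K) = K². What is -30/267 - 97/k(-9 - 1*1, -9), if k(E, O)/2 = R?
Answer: 32462/18423 ≈ 1.7620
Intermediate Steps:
R = -207/8 (R = ((6 + 3)/(2 + 6) - 1*5²) - 2 = (9/8 - 1*25) - 2 = (9*(⅛) - 25) - 2 = (9/8 - 25) - 2 = -191/8 - 2 = -207/8 ≈ -25.875)
k(E, O) = -207/4 (k(E, O) = 2*(-207/8) = -207/4)
-30/267 - 97/k(-9 - 1*1, -9) = -30/267 - 97/(-207/4) = -30*1/267 - 97*(-4/207) = -10/89 + 388/207 = 32462/18423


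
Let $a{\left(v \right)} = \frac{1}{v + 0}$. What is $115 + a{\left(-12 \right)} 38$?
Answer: $\frac{671}{6} \approx 111.83$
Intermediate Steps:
$a{\left(v \right)} = \frac{1}{v}$
$115 + a{\left(-12 \right)} 38 = 115 + \frac{1}{-12} \cdot 38 = 115 - \frac{19}{6} = \frac{671}{6}$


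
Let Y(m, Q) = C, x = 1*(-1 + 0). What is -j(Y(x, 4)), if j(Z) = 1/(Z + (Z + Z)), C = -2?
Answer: 1/6 ≈ 0.16667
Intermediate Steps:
x = -1 (x = 1*(-1) = -1)
Y(m, Q) = -2
j(Z) = 1/(3*Z) (j(Z) = 1/(Z + 2*Z) = 1/(3*Z))
-j(Y(x, 4)) = -1/(3*(-2)) = -(-1)/(3*2) = -1*(-1/6) = 1/6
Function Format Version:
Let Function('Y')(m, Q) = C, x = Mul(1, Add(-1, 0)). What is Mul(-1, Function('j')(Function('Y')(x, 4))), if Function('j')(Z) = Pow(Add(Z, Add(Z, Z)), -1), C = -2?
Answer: Rational(1, 6) ≈ 0.16667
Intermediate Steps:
x = -1 (x = Mul(1, -1) = -1)
Function('Y')(m, Q) = -2
Function('j')(Z) = Mul(Rational(1, 3), Pow(Z, -1)) (Function('j')(Z) = Pow(Add(Z, Mul(2, Z)), -1) = Pow(Mul(3, Z), -1) = Mul(Rational(1, 3), Pow(Z, -1)))
Mul(-1, Function('j')(Function('Y')(x, 4))) = Mul(-1, Mul(Rational(1, 3), Pow(-2, -1))) = Mul(-1, Mul(Rational(1, 3), Rational(-1, 2))) = Mul(-1, Rational(-1, 6)) = Rational(1, 6)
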